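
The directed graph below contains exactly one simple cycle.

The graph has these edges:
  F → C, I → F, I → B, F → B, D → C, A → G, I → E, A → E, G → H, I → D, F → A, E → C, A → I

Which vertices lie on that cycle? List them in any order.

A, F, I

DFS with gray/black marking from F:
F gray
  A gray
    G gray
      H gray
      H black
    G black
    E gray
      C gray
      C black
    E black
    I gray
      I→F: F is gray → back edge
Back edge closes the cycle F → A → I → F; its vertices are {A, F, I}.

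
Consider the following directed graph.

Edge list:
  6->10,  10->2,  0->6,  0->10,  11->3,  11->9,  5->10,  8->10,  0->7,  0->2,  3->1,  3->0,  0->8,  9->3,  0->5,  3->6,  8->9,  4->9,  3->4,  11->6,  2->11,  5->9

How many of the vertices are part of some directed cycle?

10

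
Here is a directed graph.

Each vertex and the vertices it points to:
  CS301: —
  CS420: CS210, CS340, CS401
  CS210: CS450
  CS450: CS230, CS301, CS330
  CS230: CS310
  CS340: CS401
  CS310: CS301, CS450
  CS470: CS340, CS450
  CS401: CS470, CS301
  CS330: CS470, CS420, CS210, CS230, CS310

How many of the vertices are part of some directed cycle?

9

A vertex is on a directed cycle iff it belongs to a strongly connected component of size ≥ 2 (or has a self-loop).
The vertices on cycles are {CS210, CS230, CS310, CS330, CS340, CS401, CS420, CS450, CS470} — 9 in total.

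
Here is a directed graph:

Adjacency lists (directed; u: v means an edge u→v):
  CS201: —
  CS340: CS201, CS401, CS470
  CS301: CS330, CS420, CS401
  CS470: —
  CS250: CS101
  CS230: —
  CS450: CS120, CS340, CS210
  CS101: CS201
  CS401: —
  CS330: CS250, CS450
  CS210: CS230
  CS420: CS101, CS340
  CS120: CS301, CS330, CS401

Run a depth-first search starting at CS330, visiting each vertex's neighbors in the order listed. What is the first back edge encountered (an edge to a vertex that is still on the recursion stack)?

CS301→CS330

DFS from CS330 (visiting each vertex's neighbors in the order listed); mark gray on enter, black on exit:
CS330 gray
  CS250 gray
    CS101 gray
      CS201 gray
      CS201 black
    CS101 black
  CS250 black
  CS450 gray
    CS120 gray
      CS301 gray
        CS301→CS330: CS330 is gray → back edge
First back edge: CS301 → CS330.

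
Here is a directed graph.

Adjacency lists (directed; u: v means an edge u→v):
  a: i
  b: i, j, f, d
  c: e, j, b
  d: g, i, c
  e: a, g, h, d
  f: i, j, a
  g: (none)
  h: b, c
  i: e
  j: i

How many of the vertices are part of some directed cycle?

9

A vertex is on a directed cycle iff it belongs to a strongly connected component of size ≥ 2 (or has a self-loop).
The vertices on cycles are {a, b, c, d, e, f, h, i, j} — 9 in total.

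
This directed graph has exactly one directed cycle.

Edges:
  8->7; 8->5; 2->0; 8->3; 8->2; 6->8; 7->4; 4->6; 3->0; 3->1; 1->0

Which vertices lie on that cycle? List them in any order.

DFS with gray/black marking from 8:
8 gray
  3 gray
    1 gray
      0 gray
      0 black
    1 black
    3→0: 0 black — skip
  3 black
  2 gray
    2→0: 0 black — skip
  2 black
  7 gray
    4 gray
      6 gray
        6→8: 8 is gray → back edge
Back edge closes the cycle 8 → 7 → 4 → 6 → 8; its vertices are {4, 6, 7, 8}.

4, 6, 7, 8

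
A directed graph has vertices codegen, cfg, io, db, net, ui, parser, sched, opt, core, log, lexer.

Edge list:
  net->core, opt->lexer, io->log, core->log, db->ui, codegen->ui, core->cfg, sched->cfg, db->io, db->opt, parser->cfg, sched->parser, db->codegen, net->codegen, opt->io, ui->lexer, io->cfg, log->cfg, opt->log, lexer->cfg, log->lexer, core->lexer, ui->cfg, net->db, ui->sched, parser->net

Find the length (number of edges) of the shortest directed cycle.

For each vertex v, BFS finds the shortest path from v back to v.
The shortest such closed walk is net → db → ui → sched → parser → net, length 5.

5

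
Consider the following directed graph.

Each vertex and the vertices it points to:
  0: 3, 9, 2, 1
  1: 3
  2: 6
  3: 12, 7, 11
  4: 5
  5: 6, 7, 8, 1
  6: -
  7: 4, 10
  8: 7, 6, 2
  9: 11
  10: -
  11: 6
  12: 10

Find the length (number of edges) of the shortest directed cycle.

For each vertex v, BFS finds the shortest path from v back to v.
The shortest such closed walk is 7 → 4 → 5 → 7, length 3.

3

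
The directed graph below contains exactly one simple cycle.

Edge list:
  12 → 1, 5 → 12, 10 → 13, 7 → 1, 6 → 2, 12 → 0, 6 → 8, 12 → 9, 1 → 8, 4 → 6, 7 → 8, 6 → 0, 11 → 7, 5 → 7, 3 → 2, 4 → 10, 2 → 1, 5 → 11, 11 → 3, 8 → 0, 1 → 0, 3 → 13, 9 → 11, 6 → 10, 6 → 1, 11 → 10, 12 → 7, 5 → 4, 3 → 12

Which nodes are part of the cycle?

DFS with gray/black marking from 11:
11 gray
  10 gray
    13 gray
    13 black
  10 black
  3 gray
    12 gray
      9 gray
        9→11: 11 is gray → back edge
Back edge closes the cycle 11 → 3 → 12 → 9 → 11; its vertices are {3, 9, 11, 12}.

3, 9, 11, 12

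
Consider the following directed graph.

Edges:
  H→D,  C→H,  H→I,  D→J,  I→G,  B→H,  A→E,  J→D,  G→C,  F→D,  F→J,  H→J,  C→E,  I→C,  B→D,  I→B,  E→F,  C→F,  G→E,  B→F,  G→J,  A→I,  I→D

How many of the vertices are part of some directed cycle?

A vertex is on a directed cycle iff it belongs to a strongly connected component of size ≥ 2 (or has a self-loop).
The vertices on cycles are {B, C, D, G, H, I, J} — 7 in total.

7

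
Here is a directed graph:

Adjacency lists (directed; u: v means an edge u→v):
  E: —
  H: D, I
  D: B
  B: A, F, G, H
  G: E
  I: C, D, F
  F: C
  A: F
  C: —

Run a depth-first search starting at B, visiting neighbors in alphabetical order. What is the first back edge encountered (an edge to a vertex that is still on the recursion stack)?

DFS from B (visiting neighbors in alphabetical order); mark gray on enter, black on exit:
B gray
  A gray
    F gray
      C gray
      C black
    F black
  A black
  B→F: F black — skip
  G gray
    E gray
    E black
  G black
  H gray
    D gray
      D→B: B is gray → back edge
First back edge: D → B.

D→B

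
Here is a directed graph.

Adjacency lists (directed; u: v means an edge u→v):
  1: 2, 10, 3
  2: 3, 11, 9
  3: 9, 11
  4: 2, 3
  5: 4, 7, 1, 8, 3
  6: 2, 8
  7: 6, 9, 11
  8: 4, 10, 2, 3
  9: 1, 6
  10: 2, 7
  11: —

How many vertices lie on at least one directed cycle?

A vertex is on a directed cycle iff it belongs to a strongly connected component of size ≥ 2 (or has a self-loop).
The vertices on cycles are {1, 2, 3, 4, 6, 7, 8, 9, 10} — 9 in total.

9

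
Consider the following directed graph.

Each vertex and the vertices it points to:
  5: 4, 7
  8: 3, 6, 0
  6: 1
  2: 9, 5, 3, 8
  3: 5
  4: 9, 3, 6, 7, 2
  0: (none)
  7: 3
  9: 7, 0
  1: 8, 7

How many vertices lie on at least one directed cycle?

9

A vertex is on a directed cycle iff it belongs to a strongly connected component of size ≥ 2 (or has a self-loop).
The vertices on cycles are {1, 2, 3, 4, 5, 6, 7, 8, 9} — 9 in total.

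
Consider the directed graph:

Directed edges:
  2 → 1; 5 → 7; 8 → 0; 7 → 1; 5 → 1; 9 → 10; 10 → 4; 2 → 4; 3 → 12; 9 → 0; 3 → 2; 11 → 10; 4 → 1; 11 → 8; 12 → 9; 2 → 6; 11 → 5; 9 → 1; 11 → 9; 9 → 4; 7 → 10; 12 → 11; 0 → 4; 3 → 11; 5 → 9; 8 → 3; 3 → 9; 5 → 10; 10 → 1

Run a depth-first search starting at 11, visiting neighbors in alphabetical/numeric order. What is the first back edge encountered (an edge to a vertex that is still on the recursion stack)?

3→11

DFS from 11 (visiting neighbors in alphabetical/numeric order); mark gray on enter, black on exit:
11 gray
  5 gray
    1 gray
    1 black
    7 gray
      7→1: 1 black — skip
      10 gray
        10→1: 1 black — skip
        4 gray
          4→1: 1 black — skip
        4 black
      10 black
    7 black
    9 gray
      0 gray
        0→4: 4 black — skip
      0 black
      9→1: 1 black — skip
      9→4: 4 black — skip
      9→10: 10 black — skip
    9 black
    5→10: 10 black — skip
  5 black
  8 gray
    8→0: 0 black — skip
    3 gray
      2 gray
        2→1: 1 black — skip
        2→4: 4 black — skip
        6 gray
        6 black
      2 black
      3→9: 9 black — skip
      3→11: 11 is gray → back edge
First back edge: 3 → 11.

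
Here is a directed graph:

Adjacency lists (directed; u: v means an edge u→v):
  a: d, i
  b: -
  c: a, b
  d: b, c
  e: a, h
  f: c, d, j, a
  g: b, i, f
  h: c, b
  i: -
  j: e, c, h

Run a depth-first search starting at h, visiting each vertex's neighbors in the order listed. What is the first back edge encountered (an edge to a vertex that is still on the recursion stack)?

DFS from h (visiting each vertex's neighbors in the order listed); mark gray on enter, black on exit:
h gray
  c gray
    a gray
      d gray
        b gray
        b black
        d→c: c is gray → back edge
First back edge: d → c.

d->c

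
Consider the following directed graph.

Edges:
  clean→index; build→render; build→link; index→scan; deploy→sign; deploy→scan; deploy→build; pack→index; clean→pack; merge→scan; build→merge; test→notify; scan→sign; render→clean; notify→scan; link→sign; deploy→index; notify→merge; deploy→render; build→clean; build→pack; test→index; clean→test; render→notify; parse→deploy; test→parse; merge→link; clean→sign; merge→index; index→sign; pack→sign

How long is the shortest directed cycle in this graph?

5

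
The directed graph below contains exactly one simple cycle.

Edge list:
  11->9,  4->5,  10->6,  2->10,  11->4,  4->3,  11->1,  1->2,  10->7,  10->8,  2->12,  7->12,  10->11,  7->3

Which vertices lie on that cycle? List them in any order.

1, 2, 10, 11

DFS with gray/black marking from 10:
10 gray
  8 gray
  8 black
  11 gray
    1 gray
      2 gray
        2→10: 10 is gray → back edge
Back edge closes the cycle 10 → 11 → 1 → 2 → 10; its vertices are {1, 2, 10, 11}.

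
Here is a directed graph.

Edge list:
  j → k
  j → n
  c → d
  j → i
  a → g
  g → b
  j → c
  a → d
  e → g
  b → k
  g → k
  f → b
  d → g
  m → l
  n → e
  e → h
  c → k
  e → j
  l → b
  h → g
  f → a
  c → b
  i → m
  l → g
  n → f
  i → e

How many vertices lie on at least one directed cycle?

4

A vertex is on a directed cycle iff it belongs to a strongly connected component of size ≥ 2 (or has a self-loop).
The vertices on cycles are {e, i, j, n} — 4 in total.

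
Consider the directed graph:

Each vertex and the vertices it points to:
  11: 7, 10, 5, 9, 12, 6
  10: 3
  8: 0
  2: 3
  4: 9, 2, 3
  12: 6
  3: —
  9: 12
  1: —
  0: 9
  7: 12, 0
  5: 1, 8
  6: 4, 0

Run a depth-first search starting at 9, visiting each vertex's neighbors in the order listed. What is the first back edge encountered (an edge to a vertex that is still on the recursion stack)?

DFS from 9 (visiting each vertex's neighbors in the order listed); mark gray on enter, black on exit:
9 gray
  12 gray
    6 gray
      4 gray
        4→9: 9 is gray → back edge
First back edge: 4 → 9.

4->9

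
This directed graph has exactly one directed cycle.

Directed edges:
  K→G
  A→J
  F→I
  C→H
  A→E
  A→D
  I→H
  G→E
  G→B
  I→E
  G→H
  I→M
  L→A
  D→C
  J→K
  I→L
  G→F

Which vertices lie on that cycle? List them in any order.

DFS with gray/black marking from G:
G gray
  E gray
  E black
  H gray
  H black
  B gray
  B black
  F gray
    I gray
      L gray
        A gray
          J gray
            K gray
              K→G: G is gray → back edge
Back edge closes the cycle G → F → I → L → A → J → K → G; its vertices are {A, F, G, I, J, K, L}.

A, F, G, I, J, K, L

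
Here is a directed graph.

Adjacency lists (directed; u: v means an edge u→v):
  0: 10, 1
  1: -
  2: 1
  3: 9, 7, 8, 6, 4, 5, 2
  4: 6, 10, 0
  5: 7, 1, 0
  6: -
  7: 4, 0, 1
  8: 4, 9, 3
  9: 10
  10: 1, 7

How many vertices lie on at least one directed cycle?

A vertex is on a directed cycle iff it belongs to a strongly connected component of size ≥ 2 (or has a self-loop).
The vertices on cycles are {0, 3, 4, 7, 8, 10} — 6 in total.

6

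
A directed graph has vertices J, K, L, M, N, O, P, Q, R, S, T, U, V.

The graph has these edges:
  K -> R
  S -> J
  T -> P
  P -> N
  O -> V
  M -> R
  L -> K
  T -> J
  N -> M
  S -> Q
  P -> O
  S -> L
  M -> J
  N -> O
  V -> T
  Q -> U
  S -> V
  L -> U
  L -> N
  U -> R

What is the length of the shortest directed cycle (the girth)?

For each vertex v, BFS finds the shortest path from v back to v.
The shortest such closed walk is V → T → P → O → V, length 4.

4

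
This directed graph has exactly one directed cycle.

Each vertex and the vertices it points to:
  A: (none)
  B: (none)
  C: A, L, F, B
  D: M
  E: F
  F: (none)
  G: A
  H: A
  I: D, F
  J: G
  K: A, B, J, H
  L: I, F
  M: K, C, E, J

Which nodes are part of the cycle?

C, D, I, L, M

DFS with gray/black marking from M:
M gray
  K gray
    A gray
    A black
    B gray
    B black
    J gray
      G gray
        G→A: A black — skip
      G black
    J black
    H gray
      H→A: A black — skip
    H black
  K black
  C gray
    C→A: A black — skip
    L gray
      I gray
        D gray
          D→M: M is gray → back edge
Back edge closes the cycle M → C → L → I → D → M; its vertices are {C, D, I, L, M}.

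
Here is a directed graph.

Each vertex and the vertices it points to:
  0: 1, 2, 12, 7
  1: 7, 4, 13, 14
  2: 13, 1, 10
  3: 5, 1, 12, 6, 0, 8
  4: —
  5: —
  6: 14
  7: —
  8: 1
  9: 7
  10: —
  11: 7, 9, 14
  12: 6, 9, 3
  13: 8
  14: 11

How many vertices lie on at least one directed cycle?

8

A vertex is on a directed cycle iff it belongs to a strongly connected component of size ≥ 2 (or has a self-loop).
The vertices on cycles are {0, 1, 3, 8, 11, 12, 13, 14} — 8 in total.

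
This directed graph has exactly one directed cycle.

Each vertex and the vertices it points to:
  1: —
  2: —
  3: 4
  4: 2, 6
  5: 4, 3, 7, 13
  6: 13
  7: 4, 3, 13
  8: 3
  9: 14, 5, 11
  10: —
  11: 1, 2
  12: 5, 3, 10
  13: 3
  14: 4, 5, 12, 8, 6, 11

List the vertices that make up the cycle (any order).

3, 4, 6, 13

DFS with gray/black marking from 4:
4 gray
  2 gray
  2 black
  6 gray
    13 gray
      3 gray
        3→4: 4 is gray → back edge
Back edge closes the cycle 4 → 6 → 13 → 3 → 4; its vertices are {3, 4, 6, 13}.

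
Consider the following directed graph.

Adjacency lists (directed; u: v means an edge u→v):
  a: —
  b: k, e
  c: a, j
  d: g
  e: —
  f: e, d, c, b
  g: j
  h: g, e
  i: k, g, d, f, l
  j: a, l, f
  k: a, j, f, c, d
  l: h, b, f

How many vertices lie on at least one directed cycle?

9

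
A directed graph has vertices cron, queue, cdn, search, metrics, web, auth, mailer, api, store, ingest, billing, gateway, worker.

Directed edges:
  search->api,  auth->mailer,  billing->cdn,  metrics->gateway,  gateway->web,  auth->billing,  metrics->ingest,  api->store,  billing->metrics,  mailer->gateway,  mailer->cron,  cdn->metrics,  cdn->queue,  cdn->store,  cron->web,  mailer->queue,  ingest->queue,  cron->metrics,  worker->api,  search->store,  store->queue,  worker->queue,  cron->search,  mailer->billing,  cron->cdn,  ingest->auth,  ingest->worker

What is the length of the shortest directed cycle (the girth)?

4

For each vertex v, BFS finds the shortest path from v back to v.
The shortest such closed walk is billing → metrics → ingest → auth → billing, length 4.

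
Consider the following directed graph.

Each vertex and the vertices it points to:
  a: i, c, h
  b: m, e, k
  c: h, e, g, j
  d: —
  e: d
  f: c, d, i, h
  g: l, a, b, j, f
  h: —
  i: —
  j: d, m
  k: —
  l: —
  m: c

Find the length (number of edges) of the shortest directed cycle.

3

For each vertex v, BFS finds the shortest path from v back to v.
The shortest such closed walk is f → c → g → f, length 3.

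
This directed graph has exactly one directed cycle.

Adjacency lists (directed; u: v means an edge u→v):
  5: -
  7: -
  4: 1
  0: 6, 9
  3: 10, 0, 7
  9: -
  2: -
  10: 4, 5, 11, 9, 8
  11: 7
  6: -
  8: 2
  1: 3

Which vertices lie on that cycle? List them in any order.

1, 3, 4, 10

DFS with gray/black marking from 3:
3 gray
  10 gray
    4 gray
      1 gray
        1→3: 3 is gray → back edge
Back edge closes the cycle 3 → 10 → 4 → 1 → 3; its vertices are {1, 3, 4, 10}.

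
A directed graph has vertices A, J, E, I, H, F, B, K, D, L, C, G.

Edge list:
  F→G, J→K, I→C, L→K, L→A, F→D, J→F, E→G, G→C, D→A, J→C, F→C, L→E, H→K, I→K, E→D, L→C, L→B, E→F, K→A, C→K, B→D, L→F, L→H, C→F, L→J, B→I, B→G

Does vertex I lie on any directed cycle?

I lies on a cycle iff there is a path from I back to itself.
Exploring from I, it never reaches itself; equivalently, its strongly connected component is a singleton.

No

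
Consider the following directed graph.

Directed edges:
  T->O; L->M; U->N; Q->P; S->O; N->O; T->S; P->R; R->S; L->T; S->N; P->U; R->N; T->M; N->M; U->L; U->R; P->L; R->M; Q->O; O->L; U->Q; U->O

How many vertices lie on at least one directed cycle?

A vertex is on a directed cycle iff it belongs to a strongly connected component of size ≥ 2 (or has a self-loop).
The vertices on cycles are {L, N, O, P, Q, S, T, U} — 8 in total.

8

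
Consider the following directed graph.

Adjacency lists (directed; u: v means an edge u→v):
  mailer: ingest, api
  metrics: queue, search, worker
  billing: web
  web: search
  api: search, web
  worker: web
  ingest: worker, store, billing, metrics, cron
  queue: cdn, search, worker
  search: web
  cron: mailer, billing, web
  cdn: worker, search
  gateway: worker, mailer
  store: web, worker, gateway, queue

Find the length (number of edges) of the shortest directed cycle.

2

For each vertex v, BFS finds the shortest path from v back to v.
The shortest such closed walk is web → search → web, length 2.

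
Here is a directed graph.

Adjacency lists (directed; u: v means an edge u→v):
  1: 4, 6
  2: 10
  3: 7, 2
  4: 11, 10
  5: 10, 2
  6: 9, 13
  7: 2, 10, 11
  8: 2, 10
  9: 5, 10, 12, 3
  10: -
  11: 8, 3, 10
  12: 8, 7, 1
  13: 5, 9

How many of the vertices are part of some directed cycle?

A vertex is on a directed cycle iff it belongs to a strongly connected component of size ≥ 2 (or has a self-loop).
The vertices on cycles are {1, 3, 6, 7, 9, 11, 12, 13} — 8 in total.

8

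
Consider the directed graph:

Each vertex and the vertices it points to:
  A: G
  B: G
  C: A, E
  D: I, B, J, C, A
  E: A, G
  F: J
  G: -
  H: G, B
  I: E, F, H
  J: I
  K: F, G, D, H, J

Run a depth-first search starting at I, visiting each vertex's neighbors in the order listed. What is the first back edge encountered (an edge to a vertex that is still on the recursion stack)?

J→I

DFS from I (visiting each vertex's neighbors in the order listed); mark gray on enter, black on exit:
I gray
  E gray
    A gray
      G gray
      G black
    A black
    E→G: G black — skip
  E black
  F gray
    J gray
      J→I: I is gray → back edge
First back edge: J → I.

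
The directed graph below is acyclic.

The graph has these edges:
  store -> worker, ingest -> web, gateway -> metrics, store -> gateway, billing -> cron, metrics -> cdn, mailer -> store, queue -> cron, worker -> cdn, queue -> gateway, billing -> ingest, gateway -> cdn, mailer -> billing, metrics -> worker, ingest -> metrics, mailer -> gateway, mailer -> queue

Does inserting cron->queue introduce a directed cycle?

Adding cron→queue creates a cycle iff queue can already reach cron.
Path from queue: queue → cron.
So queue → … → cron → queue is a cycle.

Yes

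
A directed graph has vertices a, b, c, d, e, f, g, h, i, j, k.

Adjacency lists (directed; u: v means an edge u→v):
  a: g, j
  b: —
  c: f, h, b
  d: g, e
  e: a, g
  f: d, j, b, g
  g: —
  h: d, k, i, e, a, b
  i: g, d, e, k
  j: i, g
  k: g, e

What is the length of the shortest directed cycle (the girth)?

4

For each vertex v, BFS finds the shortest path from v back to v.
The shortest such closed walk is i → e → a → j → i, length 4.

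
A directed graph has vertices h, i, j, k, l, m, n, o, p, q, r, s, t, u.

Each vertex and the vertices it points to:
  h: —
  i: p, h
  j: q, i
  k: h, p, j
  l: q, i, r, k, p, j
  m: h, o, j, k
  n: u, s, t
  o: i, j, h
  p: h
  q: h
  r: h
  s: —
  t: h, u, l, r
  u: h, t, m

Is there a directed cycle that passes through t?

Yes

t is on a cycle iff t can reach itself via ≥1 edge.
t → u → t — yes.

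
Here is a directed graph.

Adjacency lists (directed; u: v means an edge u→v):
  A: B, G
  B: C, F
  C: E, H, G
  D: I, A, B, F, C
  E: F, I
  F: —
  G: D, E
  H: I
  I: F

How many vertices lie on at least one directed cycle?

A vertex is on a directed cycle iff it belongs to a strongly connected component of size ≥ 2 (or has a self-loop).
The vertices on cycles are {A, B, C, D, G} — 5 in total.

5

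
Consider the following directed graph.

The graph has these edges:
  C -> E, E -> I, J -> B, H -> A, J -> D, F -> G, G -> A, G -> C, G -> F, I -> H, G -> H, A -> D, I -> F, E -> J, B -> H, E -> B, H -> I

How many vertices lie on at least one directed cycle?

8

A vertex is on a directed cycle iff it belongs to a strongly connected component of size ≥ 2 (or has a self-loop).
The vertices on cycles are {B, C, E, F, G, H, I, J} — 8 in total.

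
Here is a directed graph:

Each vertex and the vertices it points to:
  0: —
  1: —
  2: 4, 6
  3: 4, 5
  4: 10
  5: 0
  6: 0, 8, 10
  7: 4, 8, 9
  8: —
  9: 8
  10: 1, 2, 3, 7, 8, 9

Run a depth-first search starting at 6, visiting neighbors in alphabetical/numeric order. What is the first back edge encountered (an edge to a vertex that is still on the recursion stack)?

DFS from 6 (visiting neighbors in alphabetical/numeric order); mark gray on enter, black on exit:
6 gray
  0 gray
  0 black
  8 gray
  8 black
  10 gray
    1 gray
    1 black
    2 gray
      4 gray
        4→10: 10 is gray → back edge
First back edge: 4 → 10.

4→10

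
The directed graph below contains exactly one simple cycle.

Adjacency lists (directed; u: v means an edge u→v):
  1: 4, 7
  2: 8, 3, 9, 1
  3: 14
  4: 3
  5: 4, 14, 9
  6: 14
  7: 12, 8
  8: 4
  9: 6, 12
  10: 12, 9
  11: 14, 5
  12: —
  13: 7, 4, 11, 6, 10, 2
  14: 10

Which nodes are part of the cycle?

6, 9, 10, 14

DFS with gray/black marking from 10:
10 gray
  12 gray
  12 black
  9 gray
    6 gray
      14 gray
        14→10: 10 is gray → back edge
Back edge closes the cycle 10 → 9 → 6 → 14 → 10; its vertices are {6, 9, 10, 14}.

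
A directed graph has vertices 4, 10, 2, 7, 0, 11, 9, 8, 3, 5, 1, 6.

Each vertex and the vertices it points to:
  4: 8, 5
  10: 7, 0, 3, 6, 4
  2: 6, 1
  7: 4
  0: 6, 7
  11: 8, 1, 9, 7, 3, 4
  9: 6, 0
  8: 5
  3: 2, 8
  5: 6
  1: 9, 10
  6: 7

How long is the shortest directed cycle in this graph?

4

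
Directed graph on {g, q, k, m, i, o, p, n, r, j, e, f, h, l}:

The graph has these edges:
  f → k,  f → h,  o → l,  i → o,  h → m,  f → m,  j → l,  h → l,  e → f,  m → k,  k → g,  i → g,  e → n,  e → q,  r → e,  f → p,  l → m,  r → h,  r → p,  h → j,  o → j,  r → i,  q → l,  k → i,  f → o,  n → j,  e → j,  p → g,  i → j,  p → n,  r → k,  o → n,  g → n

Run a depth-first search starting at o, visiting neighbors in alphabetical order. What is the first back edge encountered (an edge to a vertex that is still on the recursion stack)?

n→j

DFS from o (visiting neighbors in alphabetical order); mark gray on enter, black on exit:
o gray
  j gray
    l gray
      m gray
        k gray
          g gray
            n gray
              n→j: j is gray → back edge
First back edge: n → j.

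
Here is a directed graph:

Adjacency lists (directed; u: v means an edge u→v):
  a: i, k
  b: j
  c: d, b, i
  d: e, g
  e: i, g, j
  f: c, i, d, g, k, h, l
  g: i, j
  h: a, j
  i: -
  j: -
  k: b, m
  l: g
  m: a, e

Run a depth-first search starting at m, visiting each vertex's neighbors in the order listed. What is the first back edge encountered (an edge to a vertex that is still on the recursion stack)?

k->m

DFS from m (visiting each vertex's neighbors in the order listed); mark gray on enter, black on exit:
m gray
  a gray
    i gray
    i black
    k gray
      b gray
        j gray
        j black
      b black
      k→m: m is gray → back edge
First back edge: k → m.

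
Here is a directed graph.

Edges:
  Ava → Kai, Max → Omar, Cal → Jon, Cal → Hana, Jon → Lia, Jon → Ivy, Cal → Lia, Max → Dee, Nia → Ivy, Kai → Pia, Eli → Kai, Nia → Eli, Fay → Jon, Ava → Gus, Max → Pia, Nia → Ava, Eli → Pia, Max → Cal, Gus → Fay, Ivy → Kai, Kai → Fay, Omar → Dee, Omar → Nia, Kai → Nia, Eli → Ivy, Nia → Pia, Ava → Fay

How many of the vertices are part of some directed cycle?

A vertex is on a directed cycle iff it belongs to a strongly connected component of size ≥ 2 (or has a self-loop).
The vertices on cycles are {Ava, Eli, Fay, Gus, Ivy, Jon, Kai, Nia} — 8 in total.

8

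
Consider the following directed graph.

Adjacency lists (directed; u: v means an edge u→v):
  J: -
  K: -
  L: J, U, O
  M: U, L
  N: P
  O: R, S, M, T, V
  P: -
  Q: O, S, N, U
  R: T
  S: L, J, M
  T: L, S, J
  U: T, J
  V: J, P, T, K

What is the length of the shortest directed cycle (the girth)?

3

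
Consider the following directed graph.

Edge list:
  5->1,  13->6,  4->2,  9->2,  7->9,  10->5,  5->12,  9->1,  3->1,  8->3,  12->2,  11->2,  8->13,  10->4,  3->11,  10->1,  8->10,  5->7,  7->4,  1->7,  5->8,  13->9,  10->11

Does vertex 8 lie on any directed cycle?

Yes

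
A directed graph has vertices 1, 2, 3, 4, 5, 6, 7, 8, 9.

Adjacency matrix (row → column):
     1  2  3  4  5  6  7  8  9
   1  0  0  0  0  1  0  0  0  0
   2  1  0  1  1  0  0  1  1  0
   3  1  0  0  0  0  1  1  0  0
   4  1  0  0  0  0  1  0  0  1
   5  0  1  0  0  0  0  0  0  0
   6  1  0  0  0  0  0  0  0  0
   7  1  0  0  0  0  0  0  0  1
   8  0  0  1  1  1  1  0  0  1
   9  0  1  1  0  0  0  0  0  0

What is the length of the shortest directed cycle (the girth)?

3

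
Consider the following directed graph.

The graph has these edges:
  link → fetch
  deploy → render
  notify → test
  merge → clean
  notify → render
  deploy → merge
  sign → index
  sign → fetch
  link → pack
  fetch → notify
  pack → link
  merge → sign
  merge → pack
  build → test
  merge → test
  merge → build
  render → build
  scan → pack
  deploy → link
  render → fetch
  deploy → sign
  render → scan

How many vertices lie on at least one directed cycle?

A vertex is on a directed cycle iff it belongs to a strongly connected component of size ≥ 2 (or has a self-loop).
The vertices on cycles are {link, pack, scan, fetch, notify, render} — 6 in total.

6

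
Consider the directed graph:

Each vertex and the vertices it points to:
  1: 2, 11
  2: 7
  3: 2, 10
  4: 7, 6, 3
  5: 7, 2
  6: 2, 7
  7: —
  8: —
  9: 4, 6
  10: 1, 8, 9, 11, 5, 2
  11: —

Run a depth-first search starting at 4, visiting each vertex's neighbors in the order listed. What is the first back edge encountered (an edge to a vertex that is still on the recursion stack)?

DFS from 4 (visiting each vertex's neighbors in the order listed); mark gray on enter, black on exit:
4 gray
  7 gray
  7 black
  6 gray
    2 gray
      2→7: 7 black — skip
    2 black
    6→7: 7 black — skip
  6 black
  3 gray
    3→2: 2 black — skip
    10 gray
      1 gray
        1→2: 2 black — skip
        11 gray
        11 black
      1 black
      8 gray
      8 black
      9 gray
        9→4: 4 is gray → back edge
First back edge: 9 → 4.

9→4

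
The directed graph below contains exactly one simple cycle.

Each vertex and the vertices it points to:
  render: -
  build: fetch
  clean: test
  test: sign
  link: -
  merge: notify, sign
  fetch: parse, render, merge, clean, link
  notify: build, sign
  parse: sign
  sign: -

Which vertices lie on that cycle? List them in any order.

build, fetch, merge, notify

DFS with gray/black marking from fetch:
fetch gray
  parse gray
    sign gray
    sign black
  parse black
  render gray
  render black
  merge gray
    notify gray
      build gray
        build→fetch: fetch is gray → back edge
Back edge closes the cycle fetch → merge → notify → build → fetch; its vertices are {build, fetch, merge, notify}.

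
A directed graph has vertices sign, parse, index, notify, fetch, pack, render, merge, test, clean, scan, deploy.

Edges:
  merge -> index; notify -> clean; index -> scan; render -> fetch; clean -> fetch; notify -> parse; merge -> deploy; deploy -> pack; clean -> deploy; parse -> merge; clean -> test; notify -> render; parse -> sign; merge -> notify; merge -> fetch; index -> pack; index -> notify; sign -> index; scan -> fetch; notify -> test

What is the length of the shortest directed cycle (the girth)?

3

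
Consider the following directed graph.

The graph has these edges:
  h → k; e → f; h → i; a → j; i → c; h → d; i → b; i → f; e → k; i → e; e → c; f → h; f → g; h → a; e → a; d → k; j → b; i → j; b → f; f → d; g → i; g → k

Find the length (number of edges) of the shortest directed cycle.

For each vertex v, BFS finds the shortest path from v back to v.
The shortest such closed walk is i → f → g → i, length 3.

3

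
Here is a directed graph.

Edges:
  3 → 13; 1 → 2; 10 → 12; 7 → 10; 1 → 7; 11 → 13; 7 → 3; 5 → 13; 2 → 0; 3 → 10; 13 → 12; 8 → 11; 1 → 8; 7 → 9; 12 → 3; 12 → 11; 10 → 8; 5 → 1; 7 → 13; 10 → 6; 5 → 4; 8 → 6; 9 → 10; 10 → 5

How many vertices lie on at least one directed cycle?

10

A vertex is on a directed cycle iff it belongs to a strongly connected component of size ≥ 2 (or has a self-loop).
The vertices on cycles are {1, 3, 5, 7, 8, 9, 10, 11, 12, 13} — 10 in total.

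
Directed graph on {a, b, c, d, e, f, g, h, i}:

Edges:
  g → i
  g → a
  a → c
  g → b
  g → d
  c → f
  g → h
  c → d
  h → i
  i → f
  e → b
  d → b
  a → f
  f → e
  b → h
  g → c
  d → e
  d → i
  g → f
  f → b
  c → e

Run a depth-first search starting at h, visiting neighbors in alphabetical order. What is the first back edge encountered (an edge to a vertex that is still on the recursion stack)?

DFS from h (visiting neighbors in alphabetical order); mark gray on enter, black on exit:
h gray
  i gray
    f gray
      b gray
        b→h: h is gray → back edge
First back edge: b → h.

b->h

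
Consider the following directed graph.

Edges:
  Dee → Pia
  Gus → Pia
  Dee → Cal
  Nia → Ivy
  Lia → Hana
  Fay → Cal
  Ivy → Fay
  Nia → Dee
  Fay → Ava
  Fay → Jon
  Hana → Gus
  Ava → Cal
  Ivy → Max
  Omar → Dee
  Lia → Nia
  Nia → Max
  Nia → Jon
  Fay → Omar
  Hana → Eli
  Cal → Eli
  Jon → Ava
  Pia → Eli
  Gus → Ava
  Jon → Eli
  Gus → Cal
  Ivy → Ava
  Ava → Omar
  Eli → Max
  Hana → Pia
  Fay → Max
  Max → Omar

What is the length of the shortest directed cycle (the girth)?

5

For each vertex v, BFS finds the shortest path from v back to v.
The shortest such closed walk is Max → Omar → Dee → Cal → Eli → Max, length 5.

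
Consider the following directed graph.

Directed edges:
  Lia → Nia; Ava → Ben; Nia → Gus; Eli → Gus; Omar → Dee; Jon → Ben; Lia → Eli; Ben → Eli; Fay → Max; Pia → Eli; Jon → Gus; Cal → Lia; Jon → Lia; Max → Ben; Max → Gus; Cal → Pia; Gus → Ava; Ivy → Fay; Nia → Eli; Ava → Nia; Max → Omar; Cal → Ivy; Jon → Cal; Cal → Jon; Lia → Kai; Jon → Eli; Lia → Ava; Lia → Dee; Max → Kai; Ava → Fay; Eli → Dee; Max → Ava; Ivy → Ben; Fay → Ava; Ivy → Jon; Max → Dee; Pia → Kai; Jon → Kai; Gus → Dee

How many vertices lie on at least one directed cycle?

10

A vertex is on a directed cycle iff it belongs to a strongly connected component of size ≥ 2 (or has a self-loop).
The vertices on cycles are {Ava, Ben, Cal, Eli, Fay, Gus, Ivy, Jon, Max, Nia} — 10 in total.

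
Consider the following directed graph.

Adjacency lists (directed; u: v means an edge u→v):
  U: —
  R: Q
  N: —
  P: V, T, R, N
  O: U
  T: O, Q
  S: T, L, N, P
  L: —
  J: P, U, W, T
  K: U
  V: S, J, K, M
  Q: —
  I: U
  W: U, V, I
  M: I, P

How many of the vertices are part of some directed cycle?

A vertex is on a directed cycle iff it belongs to a strongly connected component of size ≥ 2 (or has a self-loop).
The vertices on cycles are {J, M, P, S, V, W} — 6 in total.

6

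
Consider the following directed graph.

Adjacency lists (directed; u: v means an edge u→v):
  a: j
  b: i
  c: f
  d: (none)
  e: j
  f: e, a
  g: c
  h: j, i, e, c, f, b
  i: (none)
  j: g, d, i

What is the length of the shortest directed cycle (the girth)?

5

For each vertex v, BFS finds the shortest path from v back to v.
The shortest such closed walk is j → g → c → f → a → j, length 5.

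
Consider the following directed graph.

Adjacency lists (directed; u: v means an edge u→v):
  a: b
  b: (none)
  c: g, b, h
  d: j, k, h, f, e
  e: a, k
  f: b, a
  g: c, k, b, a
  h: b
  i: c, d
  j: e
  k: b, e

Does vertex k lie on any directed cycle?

k is on a cycle iff k can reach itself via ≥1 edge.
k → e → k — yes.

Yes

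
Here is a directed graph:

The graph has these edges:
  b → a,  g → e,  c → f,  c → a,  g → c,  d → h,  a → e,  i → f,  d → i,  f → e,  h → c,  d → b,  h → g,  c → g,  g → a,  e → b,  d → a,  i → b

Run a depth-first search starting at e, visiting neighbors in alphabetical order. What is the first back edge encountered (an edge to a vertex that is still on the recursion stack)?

a->e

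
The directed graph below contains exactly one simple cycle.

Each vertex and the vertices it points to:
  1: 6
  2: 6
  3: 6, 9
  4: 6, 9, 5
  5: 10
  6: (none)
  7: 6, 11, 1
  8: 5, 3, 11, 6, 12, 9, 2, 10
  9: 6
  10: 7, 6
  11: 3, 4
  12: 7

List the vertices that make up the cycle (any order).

4, 5, 7, 10, 11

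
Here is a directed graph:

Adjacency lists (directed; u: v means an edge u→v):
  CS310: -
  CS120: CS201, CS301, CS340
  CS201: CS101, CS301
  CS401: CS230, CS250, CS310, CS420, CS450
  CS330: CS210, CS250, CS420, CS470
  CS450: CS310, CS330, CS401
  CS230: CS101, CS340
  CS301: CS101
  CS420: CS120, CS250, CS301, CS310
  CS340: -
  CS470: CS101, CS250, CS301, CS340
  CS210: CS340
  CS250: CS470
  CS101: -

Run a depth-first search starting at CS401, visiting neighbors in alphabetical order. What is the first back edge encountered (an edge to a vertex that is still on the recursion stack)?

CS470→CS250

DFS from CS401 (visiting neighbors in alphabetical order); mark gray on enter, black on exit:
CS401 gray
  CS230 gray
    CS101 gray
    CS101 black
    CS340 gray
    CS340 black
  CS230 black
  CS250 gray
    CS470 gray
      CS470→CS101: CS101 black — skip
      CS470→CS250: CS250 is gray → back edge
First back edge: CS470 → CS250.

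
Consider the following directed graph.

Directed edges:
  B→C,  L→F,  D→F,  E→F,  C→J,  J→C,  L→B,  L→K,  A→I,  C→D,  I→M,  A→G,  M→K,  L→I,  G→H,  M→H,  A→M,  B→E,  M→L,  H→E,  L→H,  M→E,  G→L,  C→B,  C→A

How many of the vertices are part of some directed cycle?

8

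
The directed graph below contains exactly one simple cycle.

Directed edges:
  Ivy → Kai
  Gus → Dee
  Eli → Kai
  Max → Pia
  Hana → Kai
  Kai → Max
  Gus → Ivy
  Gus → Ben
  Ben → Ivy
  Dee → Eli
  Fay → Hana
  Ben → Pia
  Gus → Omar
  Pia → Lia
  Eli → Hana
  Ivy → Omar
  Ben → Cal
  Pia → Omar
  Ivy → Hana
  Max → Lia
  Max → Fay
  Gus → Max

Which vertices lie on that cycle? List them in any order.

DFS with gray/black marking from Max:
Max gray
  Pia gray
    Omar gray
    Omar black
    Lia gray
    Lia black
  Pia black
  Max→Lia: Lia black — skip
  Fay gray
    Hana gray
      Kai gray
        Kai→Max: Max is gray → back edge
Back edge closes the cycle Max → Fay → Hana → Kai → Max; its vertices are {Fay, Kai, Max, Hana}.

Fay, Kai, Max, Hana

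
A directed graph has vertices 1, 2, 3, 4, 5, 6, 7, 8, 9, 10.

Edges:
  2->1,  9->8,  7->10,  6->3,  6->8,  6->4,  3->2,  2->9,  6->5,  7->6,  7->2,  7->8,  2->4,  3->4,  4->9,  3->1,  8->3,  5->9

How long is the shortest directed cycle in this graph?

For each vertex v, BFS finds the shortest path from v back to v.
The shortest such closed walk is 4 → 9 → 8 → 3 → 4, length 4.

4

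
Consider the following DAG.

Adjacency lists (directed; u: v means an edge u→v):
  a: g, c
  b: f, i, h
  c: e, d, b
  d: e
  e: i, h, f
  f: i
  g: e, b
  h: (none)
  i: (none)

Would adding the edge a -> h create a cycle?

Adding a→h creates a cycle iff h can already reach a.
Explore from h: no path reaches a. The graph stays acyclic.

No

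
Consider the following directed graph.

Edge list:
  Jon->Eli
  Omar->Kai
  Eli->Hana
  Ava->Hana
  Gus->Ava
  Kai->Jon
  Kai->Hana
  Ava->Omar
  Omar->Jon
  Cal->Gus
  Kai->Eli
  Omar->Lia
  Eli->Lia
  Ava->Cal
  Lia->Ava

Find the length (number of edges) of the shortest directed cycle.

For each vertex v, BFS finds the shortest path from v back to v.
The shortest such closed walk is Ava → Omar → Lia → Ava, length 3.

3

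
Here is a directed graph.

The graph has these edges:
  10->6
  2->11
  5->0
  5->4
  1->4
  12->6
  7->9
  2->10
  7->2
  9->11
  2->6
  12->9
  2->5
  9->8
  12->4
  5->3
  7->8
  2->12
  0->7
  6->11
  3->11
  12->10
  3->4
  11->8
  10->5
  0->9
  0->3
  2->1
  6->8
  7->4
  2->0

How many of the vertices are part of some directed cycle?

A vertex is on a directed cycle iff it belongs to a strongly connected component of size ≥ 2 (or has a self-loop).
The vertices on cycles are {0, 2, 5, 7, 10, 12} — 6 in total.

6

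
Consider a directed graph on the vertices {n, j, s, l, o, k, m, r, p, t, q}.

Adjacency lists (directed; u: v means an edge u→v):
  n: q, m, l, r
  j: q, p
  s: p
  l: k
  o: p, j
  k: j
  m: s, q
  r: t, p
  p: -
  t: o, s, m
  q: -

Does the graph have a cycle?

No

DFS with white/gray/black marking, starting from t:
t gray
  o gray
    p gray
    p black
    j gray
      q gray
      q black
      j→p: p black — skip
    j black
  o black
  s gray
    s→p: p black — skip
  s black
  m gray
    m→s: s black — skip
    m→q: q black — skip
  m black
t black
n gray
  n→q: q black — skip
  n→m: m black — skip
  l gray
    k gray
      k→j: j black — skip
    k black
  l black
  r gray
    r→t: t black — skip
    r→p: p black — skip
  r black
n black
Every edge goes to a white or black vertex — no back edge, so the graph is acyclic.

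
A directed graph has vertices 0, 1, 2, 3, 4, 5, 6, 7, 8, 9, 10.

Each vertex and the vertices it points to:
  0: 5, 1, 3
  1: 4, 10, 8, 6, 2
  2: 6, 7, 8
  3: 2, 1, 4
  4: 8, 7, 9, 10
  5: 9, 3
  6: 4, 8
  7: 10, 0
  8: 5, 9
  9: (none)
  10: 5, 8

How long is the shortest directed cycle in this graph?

For each vertex v, BFS finds the shortest path from v back to v.
The shortest such closed walk is 7 → 0 → 3 → 2 → 7, length 4.

4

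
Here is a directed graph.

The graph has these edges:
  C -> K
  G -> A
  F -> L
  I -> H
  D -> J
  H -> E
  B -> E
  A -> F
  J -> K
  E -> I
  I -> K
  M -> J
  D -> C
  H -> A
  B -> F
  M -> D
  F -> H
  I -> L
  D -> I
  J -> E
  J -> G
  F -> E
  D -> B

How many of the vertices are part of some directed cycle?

5

A vertex is on a directed cycle iff it belongs to a strongly connected component of size ≥ 2 (or has a self-loop).
The vertices on cycles are {A, E, F, H, I} — 5 in total.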